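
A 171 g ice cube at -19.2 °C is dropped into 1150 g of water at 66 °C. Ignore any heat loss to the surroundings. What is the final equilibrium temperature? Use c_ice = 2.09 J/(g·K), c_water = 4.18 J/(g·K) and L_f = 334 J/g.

T_f ≈ 45.9 °C

Sum of m c ΔT and latent-heat terms is zero:
ice -19.2→0 °C: 171×2.09×19.2 = 6861.9
  melt ice: 171×334 = 57114
  meltwater 0→T: 171×4.18×T = 714.78 T
  water: 4807(T − 66)
5521.8 T = 317262 − 63976 = 253286
T ≈ 45.87 °C — above 0 °C, consistent with complete melting.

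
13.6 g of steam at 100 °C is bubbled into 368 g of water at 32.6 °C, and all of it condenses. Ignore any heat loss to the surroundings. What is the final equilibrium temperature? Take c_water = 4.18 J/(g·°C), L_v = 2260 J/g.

T_f ≈ 54.3 °C

Heat gained plus heat lost sum to zero:
steam→water at 100 °C releases m L_v = 13.6·2260 = 30736; condensate cools 100→T: 13.6·4.18·(T − 100) = 56.85(T − 100); water warms: 368·4.18·(T − 32.6) = 1538.2(T − 32.6)
1595.1 T = 30736 + 5684.8 + 50147 = 86567
T ≈ 54.27 °C (< 100 °C, so full condensation is consistent).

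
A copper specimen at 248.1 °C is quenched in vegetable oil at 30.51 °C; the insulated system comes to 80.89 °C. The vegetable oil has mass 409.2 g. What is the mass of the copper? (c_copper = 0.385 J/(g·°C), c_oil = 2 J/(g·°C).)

m ≈ 640 g

Heat lost by the copper = heat gained by the oil:
m·0.385·(248.1 − 80.89) = 409.2·2·(80.89 − 30.51)
64.38 m = 41231  ⇒  m ≈ 640.5 g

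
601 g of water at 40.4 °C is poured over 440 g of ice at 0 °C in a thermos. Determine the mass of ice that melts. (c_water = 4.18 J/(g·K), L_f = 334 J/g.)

m_melted ≈ 304 g

Heat available from the water dropping to 0 °C: 601×4.18×40.4 = 101492 J.
Melting all 440 g of ice would need 440×334 = 146960 J.
That's not enough to melt it all — equilibrium is at 0 °C with ice remaining.
m_melted×334 = 101492  ⇒  m_melted ≈ 303.9 g.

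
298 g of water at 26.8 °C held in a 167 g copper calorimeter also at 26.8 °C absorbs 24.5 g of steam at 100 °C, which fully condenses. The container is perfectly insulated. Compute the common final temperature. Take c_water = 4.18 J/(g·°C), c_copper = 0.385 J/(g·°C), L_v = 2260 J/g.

T_f ≈ 71.3 °C

Conservation of energy gives ΣQ = 0:
condense steam: −24.5·2260 = −55370; condensed water 100 °C→T: 102.41(T − 100); water warms: 298·4.18·(T − 26.8) = 1245.6(T − 26.8); copper cup: 167·0.385·(T − 26.8) = 64.3(T − 26.8)
1412.3 T = 55370 + 10241 + 35106 = 100717
T ≈ 71.31 °C, under the boiling point, so the assumption holds.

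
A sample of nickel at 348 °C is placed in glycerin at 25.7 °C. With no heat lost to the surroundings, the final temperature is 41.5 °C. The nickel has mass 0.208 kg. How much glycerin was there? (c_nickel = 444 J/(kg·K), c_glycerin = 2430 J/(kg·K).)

Heat lost by the nickel = heat gained by the glycerin:
0.208·444·(348 − 41.5) = m·2430·(41.5 − 25.7)
38394 m = 28306  ⇒  m ≈ 0.7372 kg

m ≈ 0.737 kg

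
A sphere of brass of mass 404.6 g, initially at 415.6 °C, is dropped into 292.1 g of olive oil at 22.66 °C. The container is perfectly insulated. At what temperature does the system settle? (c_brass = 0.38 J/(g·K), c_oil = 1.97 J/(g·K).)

|Q_brass| = |Q_oil|:
404.6*0.38*(415.6 − T) = 292.1*1.97*(T − 22.66)
153.75(415.6 − T) = 575.44(T − 22.66)
729.19 T = 76937  ⇒  T ≈ 105.51 °C

T_f ≈ 105.5 °C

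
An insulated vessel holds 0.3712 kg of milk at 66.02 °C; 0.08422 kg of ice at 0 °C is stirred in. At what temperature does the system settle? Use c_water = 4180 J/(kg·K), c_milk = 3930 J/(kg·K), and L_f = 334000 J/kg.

T_f ≈ 37.7 °C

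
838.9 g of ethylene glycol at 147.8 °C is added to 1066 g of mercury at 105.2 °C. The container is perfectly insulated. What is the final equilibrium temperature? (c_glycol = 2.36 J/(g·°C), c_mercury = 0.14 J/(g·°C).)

T_f ≈ 144.8 °C

|Q_glycol| = |Q_mercury|:
838.9×2.36×(147.8 − T) = 1066×0.14×(T − 105.2)
1979.8(147.8 − T) = 149.24(T − 105.2)
2129 T = 308315  ⇒  T ≈ 144.81 °C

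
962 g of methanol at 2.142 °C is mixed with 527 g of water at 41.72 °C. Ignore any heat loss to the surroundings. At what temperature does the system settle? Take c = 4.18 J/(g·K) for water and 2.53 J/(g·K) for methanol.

Net heat exchanged in the isolated system is zero:
527*4.18*(T − 41.72) + 962*2.53*(T − 2.142) = 0
2202.9(T − 41.72) + 2433.9(T − 2.142) = 0
4636.7 T = 97117
T ≈ 20.95 °C

T_f ≈ 20.9 °C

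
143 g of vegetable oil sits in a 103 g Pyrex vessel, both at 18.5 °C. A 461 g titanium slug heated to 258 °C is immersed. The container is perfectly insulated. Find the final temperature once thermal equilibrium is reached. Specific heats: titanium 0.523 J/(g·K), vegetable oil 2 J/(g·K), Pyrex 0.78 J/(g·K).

T_f ≈ 113.6 °C

Let T be the final temperature. ΣQ_i = 0:
461·0.523·(T − 258) + 143·2·(T − 18.5) + 103·0.78·(T − 18.5) = 0
607.44 T = 68982
T ≈ 113.56 °C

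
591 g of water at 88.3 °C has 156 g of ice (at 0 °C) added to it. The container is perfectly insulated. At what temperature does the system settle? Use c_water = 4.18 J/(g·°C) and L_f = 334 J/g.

T_f ≈ 53.2 °C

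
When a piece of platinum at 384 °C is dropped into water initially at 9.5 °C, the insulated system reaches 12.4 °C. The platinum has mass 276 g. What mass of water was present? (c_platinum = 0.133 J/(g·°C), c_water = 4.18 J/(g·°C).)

m ≈ 1130 g

Heat lost by the platinum = heat gained by the water:
276·0.133·(384 − 12.4) = m·4.18·(12.4 − 9.5)
12.12 m = 13641  ⇒  m ≈ 1125 g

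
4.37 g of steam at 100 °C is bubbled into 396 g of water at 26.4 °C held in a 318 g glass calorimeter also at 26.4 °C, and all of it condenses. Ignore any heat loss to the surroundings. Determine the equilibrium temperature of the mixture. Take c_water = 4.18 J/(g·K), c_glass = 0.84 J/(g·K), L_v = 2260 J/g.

T_f ≈ 32.2 °C

Heat gained plus heat lost sum to zero:
steam→water at 100 °C releases m L_v = 4.37×2260 = 9876.2; condensed water 100 °C→T: 18.27(T − 100); original water: 1655.3(T − 26.4); glass cup: 318×0.84×(T − 26.4) = 267.12(T − 26.4)
1940.7 T = 9876.2 + 1826.7 + 50751 = 62454
T ≈ 32.18 °C, under the boiling point, so the assumption holds.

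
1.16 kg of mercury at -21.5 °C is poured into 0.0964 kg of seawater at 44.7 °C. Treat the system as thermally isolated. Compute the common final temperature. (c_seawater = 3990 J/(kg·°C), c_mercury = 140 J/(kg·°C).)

Heat gained plus heat lost sum to zero:
0.0964×3990×(T − 44.7) + 1.16×140×(T − (-21.5)) = 0
384.64(T − 44.7) + 162.4(T − (-21.5)) = 0
547.04 T = 13702
T = 13702 / 547.04 = 25 °C

T_f ≈ 25.0 °C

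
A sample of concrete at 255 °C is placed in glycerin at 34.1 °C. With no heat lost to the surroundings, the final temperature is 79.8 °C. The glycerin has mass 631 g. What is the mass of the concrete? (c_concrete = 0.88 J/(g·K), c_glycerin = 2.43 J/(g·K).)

Heat gained plus heat lost sum to zero:
m·0.88·(79.8 − 255) + 631·2.43·(79.8 − 34.1) = 0
-154.18 m = -70073
m = -70073/-154.18 ≈ 454.5 g

m ≈ 455 g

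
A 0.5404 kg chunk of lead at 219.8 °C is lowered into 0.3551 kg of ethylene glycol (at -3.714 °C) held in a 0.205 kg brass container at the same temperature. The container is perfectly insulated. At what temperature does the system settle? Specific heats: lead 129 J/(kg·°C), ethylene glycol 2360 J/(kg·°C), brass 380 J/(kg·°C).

T_f ≈ 12.1 °C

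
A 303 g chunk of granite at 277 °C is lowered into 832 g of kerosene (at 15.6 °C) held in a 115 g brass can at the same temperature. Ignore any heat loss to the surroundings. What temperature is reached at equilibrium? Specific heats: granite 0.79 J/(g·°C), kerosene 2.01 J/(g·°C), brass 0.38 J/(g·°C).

T_f ≈ 47.6 °C

Setting the total heat transfer to zero:
303·0.79·(T − 277) + 832·2.01·(T − 15.6) + 115·0.38·(T − 15.6) = 0
239.37(T − 277) + 1672.3(T − 15.6) + 43.7(T − 15.6) = 0
1955.4 T = 93075
T = 93075/1955.4 ≈ 47.60 °C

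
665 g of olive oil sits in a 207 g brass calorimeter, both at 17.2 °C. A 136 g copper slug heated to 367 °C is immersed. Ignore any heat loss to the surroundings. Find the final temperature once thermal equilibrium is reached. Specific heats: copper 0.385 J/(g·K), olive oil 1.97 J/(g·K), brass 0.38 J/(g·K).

Net heat exchanged in the isolated system is zero:
136*0.385*(T − 367) + 665*1.97*(T − 17.2) + 207*0.38*(T − 17.2) = 0
52.36(T − 367) + 1310(T − 17.2) + 78.66(T − 17.2) = 0
1441.1 T = 43102
T = 43102 / 1441.1 = 29.9 °C

T_f ≈ 29.9 °C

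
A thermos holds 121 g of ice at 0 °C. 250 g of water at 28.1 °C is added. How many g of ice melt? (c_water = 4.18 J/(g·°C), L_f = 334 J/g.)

Water can give up m c ΔT = 250×4.18×28.1 = 29364 J before reaching 0 °C.
To melt every bit of ice: 121×334 = 40414 J.
Since 29364 < 40414 J, not all the ice melts; equilibrium is at 0 °C.
m_melt = 29364 / L_f = 87.92 g.

m_melted ≈ 87.9 g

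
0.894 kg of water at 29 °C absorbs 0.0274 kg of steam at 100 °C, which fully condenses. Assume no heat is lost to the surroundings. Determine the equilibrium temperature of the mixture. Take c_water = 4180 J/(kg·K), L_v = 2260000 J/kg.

T_f ≈ 47.2 °C

Conservation of energy gives ΣQ = 0:
steam→water at 100 °C releases m L_v = 0.0274×2260000 = 61924
  condensed water 100 °C→T: 114.53(T − 100)
  original water: 3736.9(T − 29)
3851.5 T = 61924 + 11453 + 108371 = 181748
T ≈ 47.19 °C, under the boiling point, so the assumption holds.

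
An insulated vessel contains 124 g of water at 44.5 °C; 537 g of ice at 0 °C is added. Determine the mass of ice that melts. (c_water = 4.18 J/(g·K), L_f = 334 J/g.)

m_melted ≈ 69.1 g

Heat available from the water dropping to 0 °C: 124×4.18×44.5 = 23065 J.
Fully melting the ice requires m_ice L_f = 537×334 = 179358 J.
Since 23065 < 179358 J, not all the ice melts; equilibrium is at 0 °C.
m_melt = 23065 / L_f = 69.06 g.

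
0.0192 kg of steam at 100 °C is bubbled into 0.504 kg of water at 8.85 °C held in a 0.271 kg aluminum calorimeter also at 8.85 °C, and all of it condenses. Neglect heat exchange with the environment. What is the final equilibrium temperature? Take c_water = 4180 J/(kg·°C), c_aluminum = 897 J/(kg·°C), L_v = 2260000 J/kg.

Heat gained plus heat lost sum to zero:
latent heat released on condensation: 0.0192×2260000 = 43392; condensed water 100 °C→T: 80.26(T − 100); water warms: 0.504×4180×(T − 8.85) = 2106.7(T − 8.85); cup: 243.09(T − 8.85)
2430.1 T = 43392 + 8025.6 + 20796 = 72213
T ≈ 29.72 °C, under the boiling point, so the assumption holds.

T_f ≈ 29.7 °C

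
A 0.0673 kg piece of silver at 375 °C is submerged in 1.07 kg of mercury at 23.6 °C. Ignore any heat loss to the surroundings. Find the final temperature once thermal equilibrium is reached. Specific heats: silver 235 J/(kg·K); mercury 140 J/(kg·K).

Setting the total heat transfer to zero:
0.0673×235×(T − 375) + 1.07×140×(T − 23.6) = 0
165.62 T = 9466.1
T = 9466.1 / 165.62 = 57.2 °C

T_f ≈ 57.2 °C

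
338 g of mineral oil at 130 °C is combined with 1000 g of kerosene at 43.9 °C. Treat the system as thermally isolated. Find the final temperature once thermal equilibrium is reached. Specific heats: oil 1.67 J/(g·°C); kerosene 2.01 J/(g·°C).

T_f ≈ 62.8 °C

Net heat exchanged in the isolated system is zero:
338×1.67×(T − 130) + 1000×2.01×(T − 43.9) = 0
2574.5 T = 161619
T = 161619 / 2574.5 = 62.8 °C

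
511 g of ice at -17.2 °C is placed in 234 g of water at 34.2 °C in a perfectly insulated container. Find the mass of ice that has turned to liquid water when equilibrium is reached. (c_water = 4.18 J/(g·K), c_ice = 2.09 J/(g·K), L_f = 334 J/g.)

m_melted ≈ 45.2 g

Cooling the water to 0 °C releases 234·4.18·34.2 = 33452 J.
Of that, 511·2.09·17.2 = 18369 J goes to bring the ice to 0 °C, leaving 15082 J.
To melt every bit of ice: 511·334 = 170674 J.
Since 15082 < 170674 J, not all the ice melts; equilibrium is at 0 °C.
Mass melted = 15082/334 ≈ 45.16 g.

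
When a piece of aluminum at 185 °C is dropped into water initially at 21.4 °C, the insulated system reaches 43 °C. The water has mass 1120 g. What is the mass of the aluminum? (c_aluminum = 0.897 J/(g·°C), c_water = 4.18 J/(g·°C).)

m ≈ 794 g

|Q_aluminum| = |Q_water|:
m×0.897×(185 − 43) = 1120×4.18×(43 − 21.4)
127.37 m = 101123  ⇒  m ≈ 793.9 g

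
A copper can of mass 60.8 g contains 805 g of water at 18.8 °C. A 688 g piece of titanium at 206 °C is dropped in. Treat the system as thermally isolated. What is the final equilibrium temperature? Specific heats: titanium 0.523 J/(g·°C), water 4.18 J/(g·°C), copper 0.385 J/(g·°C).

Taking heat into each body as positive, Σ m c ΔT = 0:
688*0.523*(T − 206) + 805*4.18*(T − 18.8) + 60.8*0.385*(T − 18.8) = 0
3748.1 T = 137824
T = 137824 / 3748.1 = 36.8 °C

T_f ≈ 36.8 °C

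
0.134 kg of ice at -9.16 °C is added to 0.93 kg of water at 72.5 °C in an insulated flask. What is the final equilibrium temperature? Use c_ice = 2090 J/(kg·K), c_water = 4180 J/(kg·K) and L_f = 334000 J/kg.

T_f ≈ 52.7 °C

Setting the total heat transfer to zero:
warm ice to 0 °C: 0.134·2090·(0 − (-9.16)) = 2565.3
  latent heat to melt: 0.134·334000 = 44756
  warm the meltwater: 560.12 T
  water: 3887.4(T − 72.5)
4447.5 T = 281836 − 47321 = 234515
T ≈ 52.73 °C (positive, so assuming full melt was valid).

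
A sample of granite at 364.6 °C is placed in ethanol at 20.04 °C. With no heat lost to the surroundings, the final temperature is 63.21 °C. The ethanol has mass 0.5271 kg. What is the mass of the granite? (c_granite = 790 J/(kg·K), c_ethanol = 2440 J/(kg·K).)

Heat gained plus heat lost sum to zero:
m·790·(63.21 − 364.6) + 0.5271·2440·(63.21 − 20.04) = 0
-238098 m = -55522
m = -55522/-238098 ≈ 0.2332 kg

m ≈ 0.233 kg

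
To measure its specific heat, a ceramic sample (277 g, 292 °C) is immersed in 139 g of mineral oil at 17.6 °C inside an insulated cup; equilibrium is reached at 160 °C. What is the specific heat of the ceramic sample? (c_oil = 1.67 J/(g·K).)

c ≈ 0.904 J/(g·K)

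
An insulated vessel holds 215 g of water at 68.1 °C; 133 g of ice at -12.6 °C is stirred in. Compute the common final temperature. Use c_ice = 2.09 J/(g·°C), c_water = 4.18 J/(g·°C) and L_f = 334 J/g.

Energy balance with sensible and latent terms:
warm ice to 0 °C: 133·2.09·(0 − (-12.6)) = 3502.4; latent heat to melt: 133·334 = 44422; warm the meltwater: 555.94 T; water cools: 215·4.18·(T − 68.1) = 898.7(T − 68.1)
1454.6 T = 61201 − 47924 = 13277
T ≈ 9.13 °C (positive, so assuming full melt was valid).

T_f ≈ 9.1 °C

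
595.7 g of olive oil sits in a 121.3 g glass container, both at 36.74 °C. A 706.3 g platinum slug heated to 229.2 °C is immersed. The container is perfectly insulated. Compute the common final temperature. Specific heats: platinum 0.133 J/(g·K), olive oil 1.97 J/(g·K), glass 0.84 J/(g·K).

T_f is the heat-capacity-weighted average of the initial temperatures:
T_f = (93.94×229.2 + 1173.5×36.74 + 101.89×36.74) / (93.94 + 1173.5 + 101.89)
    = 68390 / 1369.4 ≈ 49.94 °C

T_f ≈ 49.9 °C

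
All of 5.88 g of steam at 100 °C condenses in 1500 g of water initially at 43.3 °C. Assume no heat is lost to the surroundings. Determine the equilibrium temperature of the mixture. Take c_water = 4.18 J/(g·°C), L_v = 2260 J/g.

Heat gained plus heat lost sum to zero:
steam→water at 100 °C releases m L_v = 5.88×2260 = 13289
  condensed water 100 °C→T: 24.58(T − 100)
  original water: 6270(T − 43.3)
6294.6 T = 13289 + 2457.8 + 271491 = 287238
T ≈ 45.63 °C — below 100 °C, confirming all the steam condensed.

T_f ≈ 45.6 °C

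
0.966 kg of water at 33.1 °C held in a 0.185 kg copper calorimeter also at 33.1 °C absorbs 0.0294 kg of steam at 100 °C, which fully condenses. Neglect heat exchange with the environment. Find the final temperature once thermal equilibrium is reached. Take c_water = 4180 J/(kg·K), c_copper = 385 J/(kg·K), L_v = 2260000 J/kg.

T_f ≈ 50.7 °C

Net heat exchanged in the isolated system is zero:
latent heat released on condensation: 0.0294·2260000 = 66444
  condensed water 100 °C→T: 122.89(T − 100)
  original water: 4037.9(T − 33.1)
  copper cup: 0.185·385·(T − 33.1) = 71.22(T − 33.1)
4232 T = 66444 + 12289 + 136011 = 214745
T ≈ 50.74 °C (< 100 °C, so full condensation is consistent).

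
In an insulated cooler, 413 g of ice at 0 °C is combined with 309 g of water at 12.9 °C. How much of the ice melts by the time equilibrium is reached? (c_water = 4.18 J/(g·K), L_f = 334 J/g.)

Water can give up m c ΔT = 309·4.18·12.9 = 16662 J before reaching 0 °C.
Fully melting the ice requires m_ice L_f = 413·334 = 137942 J.
That's not enough to melt it all — equilibrium is at 0 °C with ice remaining.
m_melt = 16662 / L_f = 49.89 g.

m_melted ≈ 49.9 g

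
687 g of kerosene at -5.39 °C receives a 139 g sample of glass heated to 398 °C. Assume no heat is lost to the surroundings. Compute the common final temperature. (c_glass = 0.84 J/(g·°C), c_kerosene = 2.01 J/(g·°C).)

T_f ≈ 26.1 °C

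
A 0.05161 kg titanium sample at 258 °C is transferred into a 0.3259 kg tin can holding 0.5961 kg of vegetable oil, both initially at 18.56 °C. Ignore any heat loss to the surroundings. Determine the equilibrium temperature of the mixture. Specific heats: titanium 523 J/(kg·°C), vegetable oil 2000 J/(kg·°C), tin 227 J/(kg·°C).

T_f ≈ 23.6 °C

T_f = Σ m_i c_i T_i / Σ m_i c_i:
T_f = (26.99*258 + 1192.2*18.56 + 73.98*18.56) / (26.99 + 1192.2 + 73.98)
    = 30464 / 1293.2 ≈ 23.56 °C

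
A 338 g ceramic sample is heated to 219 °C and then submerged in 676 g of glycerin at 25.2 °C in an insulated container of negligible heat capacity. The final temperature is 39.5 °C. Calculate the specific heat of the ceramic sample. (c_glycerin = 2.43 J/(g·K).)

c ≈ 0.387 J/(g·K)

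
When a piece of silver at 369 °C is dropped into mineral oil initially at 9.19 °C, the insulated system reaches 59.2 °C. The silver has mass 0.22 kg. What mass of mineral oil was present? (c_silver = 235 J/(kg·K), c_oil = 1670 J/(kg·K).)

m ≈ 0.192 kg

Heat lost by the silver = heat gained by the oil:
0.22×235×(369 − 59.2) = m×1670×(59.2 − 9.19)
83517 m = 16017  ⇒  m ≈ 0.1918 kg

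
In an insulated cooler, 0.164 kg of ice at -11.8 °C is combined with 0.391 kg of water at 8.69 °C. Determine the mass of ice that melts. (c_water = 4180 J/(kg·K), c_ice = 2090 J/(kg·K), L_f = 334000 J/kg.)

Heat available from the water dropping to 0 °C: 0.391×4180×8.69 = 14203 J.
Of that, 0.164×2090×11.8 = 4044.6 J goes to bring the ice to 0 °C, leaving 10158 J.
Melting all 0.164 kg of ice would need 0.164×334000 = 54776 J.
That's not enough to melt it all — equilibrium is at 0 °C with ice remaining.
m_melted×334000 = 10158  ⇒  m_melted ≈ 0.03041 kg.

m_melted ≈ 0.0304 kg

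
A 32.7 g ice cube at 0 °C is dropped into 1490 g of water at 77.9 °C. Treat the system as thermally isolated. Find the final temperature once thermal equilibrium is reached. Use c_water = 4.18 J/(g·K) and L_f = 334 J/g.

Energy conservation, ΣQ = 0:
latent heat to melt: 32.7×334 = 10922; meltwater 0→T: 32.7×4.18×T = 136.69 T; water cools: 1490×4.18×(T − 77.9) = 6228.2(T − 77.9)
6364.9 T = 485177 − 10922 = 474255
T ≈ 74.51 °C (positive, so assuming full melt was valid).

T_f ≈ 74.5 °C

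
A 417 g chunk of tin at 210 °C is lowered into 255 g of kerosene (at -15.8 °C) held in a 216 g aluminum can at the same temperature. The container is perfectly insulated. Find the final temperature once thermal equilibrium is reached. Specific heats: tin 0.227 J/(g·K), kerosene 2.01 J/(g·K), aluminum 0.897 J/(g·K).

T_f ≈ 10.9 °C

Taking heat into each body as positive, Σ m c ΔT = 0:
417×0.227×(T − 210) + 255×2.01×(T − (-15.8)) + 216×0.897×(T − (-15.8)) = 0
94.66(T − 210) + 512.55(T − (-15.8)) + 193.75(T − (-15.8)) = 0
(94.66 + 512.55 + 193.75) T = 94.66×210 + 512.55×(-15.8) + 193.75×(-15.8)
T = 8718.8 / 800.96 = 10.9 °C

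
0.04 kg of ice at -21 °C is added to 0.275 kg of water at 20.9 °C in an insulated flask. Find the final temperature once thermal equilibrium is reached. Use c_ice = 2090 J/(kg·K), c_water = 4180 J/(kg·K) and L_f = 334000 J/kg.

T_f ≈ 6.8 °C

Setting the total heat transfer to zero:
ice -21→0 °C: 0.04×2090×21 = 1755.6; melt ice: 0.04×334000 = 13360; warm the meltwater: 167.2 T; water cools: 0.275×4180×(T − 20.9) = 1149.5(T − 20.9)
1316.7 T = 24025 − 15116 = 8909
T ≈ 6.77 °C — above 0 °C, consistent with complete melting.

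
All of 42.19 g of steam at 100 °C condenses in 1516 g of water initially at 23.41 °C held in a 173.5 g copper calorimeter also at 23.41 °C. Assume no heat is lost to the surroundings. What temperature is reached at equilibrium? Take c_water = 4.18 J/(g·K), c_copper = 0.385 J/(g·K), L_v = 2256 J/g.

T_f ≈ 39.9 °C

Taking heat into each body as positive, Σ m c ΔT = 0:
latent heat released on condensation: 42.19·2256 = 95181; condensate cools 100→T: 42.19·4.18·(T − 100) = 176.35(T − 100); original water: 6336.9(T − 23.41); cup: 66.8(T − 23.41)
6580 T = 95181 + 17635 + 149910 = 262726
T ≈ 39.93 °C — below 100 °C, confirming all the steam condensed.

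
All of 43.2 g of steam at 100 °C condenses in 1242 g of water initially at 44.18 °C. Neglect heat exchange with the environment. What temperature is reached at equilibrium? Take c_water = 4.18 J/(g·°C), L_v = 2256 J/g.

T_f ≈ 64.2 °C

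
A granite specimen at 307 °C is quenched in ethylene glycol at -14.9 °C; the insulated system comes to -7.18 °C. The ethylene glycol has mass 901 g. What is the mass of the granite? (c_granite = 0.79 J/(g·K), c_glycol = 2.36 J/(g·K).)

m ≈ 66.1 g

Taking heat into each body as positive, Σ m c ΔT = 0:
m×0.79×(-7.18 − 307) + 901×2.36×(-7.18 − (-14.9)) = 0
-248.2 m = -16415
m = -16415/-248.2 ≈ 66.14 g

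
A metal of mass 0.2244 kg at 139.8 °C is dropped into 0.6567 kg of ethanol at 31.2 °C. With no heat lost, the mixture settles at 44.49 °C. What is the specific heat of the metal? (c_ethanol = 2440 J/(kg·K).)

c ≈ 996 J/(kg·K)

m_s c (T_s − T_f) = m_ethanol c_ethanol (T_f − T_0):
0.2244·c·(139.8 − 44.49) = 0.6567·2440·(44.49 − 31.2)
21.39 c = 21295  ⇒  c ≈ 995.7 J/(kg·K)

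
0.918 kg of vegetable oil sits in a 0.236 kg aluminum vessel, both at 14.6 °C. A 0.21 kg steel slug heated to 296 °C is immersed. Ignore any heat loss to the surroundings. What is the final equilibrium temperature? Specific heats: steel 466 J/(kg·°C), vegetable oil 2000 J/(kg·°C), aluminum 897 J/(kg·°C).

T_f ≈ 27.4 °C

Net heat exchanged in the isolated system is zero:
0.21×466×(T − 296) + 0.918×2000×(T − 14.6) + 0.236×897×(T − 14.6) = 0
97.86(T − 296) + 1836(T − 14.6) + 211.69(T − 14.6) = 0
(97.86 + 1836 + 211.69) T = 97.86×296 + 1836×14.6 + 211.69×14.6
T ≈ 27.43 °C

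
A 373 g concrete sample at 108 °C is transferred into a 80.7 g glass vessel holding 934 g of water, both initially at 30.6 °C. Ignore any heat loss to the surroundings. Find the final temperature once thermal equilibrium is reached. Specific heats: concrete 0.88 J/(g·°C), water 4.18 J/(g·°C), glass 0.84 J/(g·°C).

T_f ≈ 36.5 °C

Let T be the final temperature. ΣQ_i = 0:
373×0.88×(T − 108) + 934×4.18×(T − 30.6) + 80.7×0.84×(T − 30.6) = 0
328.24(T − 108) + 3904.1(T − 30.6) + 67.79(T − 30.6) = 0
4300.1 T = 156990
T = 156990/4300.1 ≈ 36.51 °C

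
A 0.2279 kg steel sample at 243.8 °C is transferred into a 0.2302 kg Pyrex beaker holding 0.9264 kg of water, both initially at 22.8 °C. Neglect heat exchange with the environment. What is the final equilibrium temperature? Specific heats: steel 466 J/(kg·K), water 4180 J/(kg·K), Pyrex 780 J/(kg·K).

T_f ≈ 28.4 °C

Net heat exchanged in the isolated system is zero:
0.2279×466×(T − 243.8) + 0.9264×4180×(T − 22.8) + 0.2302×780×(T − 22.8) = 0
106.2(T − 243.8) + 3872.4(T − 22.8) + 179.56(T − 22.8) = 0
(106.2 + 3872.4 + 179.56) T = 106.2×243.8 + 3872.4×22.8 + 179.56×22.8
T = 118275/4158.1 ≈ 28.44 °C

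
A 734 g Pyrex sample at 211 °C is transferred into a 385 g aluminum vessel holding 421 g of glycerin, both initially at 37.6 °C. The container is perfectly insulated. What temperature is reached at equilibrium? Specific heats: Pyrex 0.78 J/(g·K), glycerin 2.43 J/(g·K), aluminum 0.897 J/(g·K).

T_f ≈ 88.7 °C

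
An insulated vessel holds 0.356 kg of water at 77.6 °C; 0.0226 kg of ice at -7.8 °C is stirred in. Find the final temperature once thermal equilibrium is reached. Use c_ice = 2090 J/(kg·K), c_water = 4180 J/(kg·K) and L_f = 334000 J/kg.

T_f ≈ 68.0 °C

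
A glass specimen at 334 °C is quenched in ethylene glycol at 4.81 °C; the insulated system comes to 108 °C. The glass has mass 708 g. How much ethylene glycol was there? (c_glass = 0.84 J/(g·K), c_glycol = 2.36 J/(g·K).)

m ≈ 552 g

|Q_glass| = |Q_glycol|:
708×0.84×(334 − 108) = m×2.36×(108 − 4.81)
243.53 m = 134407  ⇒  m ≈ 551.9 g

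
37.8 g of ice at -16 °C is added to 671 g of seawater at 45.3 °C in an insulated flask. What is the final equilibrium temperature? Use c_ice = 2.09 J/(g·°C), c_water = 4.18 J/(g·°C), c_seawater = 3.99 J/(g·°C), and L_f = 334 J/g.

T_f ≈ 37.9 °C

Energy conservation, ΣQ = 0:
ice -16→0 °C: 37.8·2.09·16 = 1264; melt ice: 37.8·334 = 12625; meltwater 0→T: 37.8·4.18·T = 158 T; seawater cools: 671·3.99·(T − 45.3) = 2677.3(T − 45.3)
2835.3 T = 121281 − 13889 = 107392
T ≈ 37.88 °C — above 0 °C, consistent with complete melting.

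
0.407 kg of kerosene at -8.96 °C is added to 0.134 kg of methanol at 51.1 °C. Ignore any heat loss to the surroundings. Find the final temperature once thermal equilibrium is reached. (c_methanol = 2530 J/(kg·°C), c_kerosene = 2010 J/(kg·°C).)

T_f ≈ 8.6 °C

|Q_methanol| = |Q_kerosene|:
0.134×2530×(51.1 − T) = 0.407×2010×(T − (-8.96))
339.02(51.1 − T) = 818.07(T − (-8.96))
1157.1 T = 9994  ⇒  T ≈ 8.64 °C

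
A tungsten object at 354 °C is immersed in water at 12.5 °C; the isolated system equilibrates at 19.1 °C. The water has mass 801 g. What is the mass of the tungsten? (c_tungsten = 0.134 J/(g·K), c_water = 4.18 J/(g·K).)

m ≈ 492 g

|Q_tungsten| = |Q_water|:
m·0.134·(354 − 19.1) = 801·4.18·(19.1 − 12.5)
44.88 m = 22098  ⇒  m ≈ 492.4 g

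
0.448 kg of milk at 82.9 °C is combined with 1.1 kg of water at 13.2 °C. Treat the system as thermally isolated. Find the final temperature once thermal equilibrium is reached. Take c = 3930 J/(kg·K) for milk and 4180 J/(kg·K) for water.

T_f ≈ 32.5 °C

Energy conservation, ΣQ = 0:
0.448·3930·(T − 82.9) + 1.1·4180·(T − 13.2) = 0
1760.6(T − 82.9) + 4598(T − 13.2) = 0
(1760.6 + 4598) T = 1760.6·82.9 + 4598·13.2
T = 206651/6358.6 ≈ 32.50 °C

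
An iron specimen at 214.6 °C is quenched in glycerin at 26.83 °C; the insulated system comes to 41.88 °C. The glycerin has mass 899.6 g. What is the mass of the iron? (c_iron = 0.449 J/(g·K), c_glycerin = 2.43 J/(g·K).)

m ≈ 424 g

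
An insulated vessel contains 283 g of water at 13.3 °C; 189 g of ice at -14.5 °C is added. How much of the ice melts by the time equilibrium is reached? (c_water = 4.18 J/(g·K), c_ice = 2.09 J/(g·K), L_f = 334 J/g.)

m_melted ≈ 30 g

Water can give up m c ΔT = 283×4.18×13.3 = 15733 J before reaching 0 °C.
Of that, 189×2.09×14.5 = 5727.6 J goes to bring the ice to 0 °C, leaving 10005 J.
Fully melting the ice requires m_ice L_f = 189×334 = 63126 J.
Since 10005 < 63126 J, not all the ice melts; equilibrium is at 0 °C.
Mass melted = 10005/334 ≈ 29.96 g.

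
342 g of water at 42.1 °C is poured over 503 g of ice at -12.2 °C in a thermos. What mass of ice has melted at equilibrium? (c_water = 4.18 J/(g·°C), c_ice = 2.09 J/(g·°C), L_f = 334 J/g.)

Cooling the water to 0 °C releases 342×4.18×42.1 = 60184 J.
Warming the ice to 0 °C takes 503×2.09×12.2 = 12825 J, leaving 47359 J for melting.
Fully melting the ice requires m_ice L_f = 503×334 = 168002 J.
Since 47359 < 168002 J, not all the ice melts; equilibrium is at 0 °C.
m_melted×334 = 47359  ⇒  m_melted ≈ 141.8 g.

m_melted ≈ 142 g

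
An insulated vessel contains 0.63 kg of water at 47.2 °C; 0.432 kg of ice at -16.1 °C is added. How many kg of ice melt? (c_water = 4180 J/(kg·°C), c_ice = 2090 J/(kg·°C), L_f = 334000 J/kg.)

Cooling the water to 0 °C releases 0.63·4180·47.2 = 124296 J.
Of that, 0.432·2090·16.1 = 14536 J goes to bring the ice to 0 °C, leaving 109760 J.
Fully melting the ice requires m_ice L_f = 0.432·334000 = 144288 J.
That's not enough to melt it all — equilibrium is at 0 °C with ice remaining.
Mass melted = 109760/334000 ≈ 0.3286 kg.

m_melted ≈ 0.329 kg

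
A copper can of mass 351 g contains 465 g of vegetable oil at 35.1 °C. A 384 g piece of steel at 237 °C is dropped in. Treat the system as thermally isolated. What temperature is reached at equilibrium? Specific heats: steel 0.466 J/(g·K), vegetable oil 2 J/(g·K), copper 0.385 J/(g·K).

T_f ≈ 64.1 °C

Let T be the final temperature. ΣQ_i = 0:
384*0.466*(T − 237) + 465*2*(T − 35.1) + 351*0.385*(T − 35.1) = 0
178.94(T − 237) + 930(T − 35.1) + 135.13(T − 35.1) = 0
(178.94 + 930 + 135.13) T = 178.94*237 + 930*35.1 + 135.13*35.1
T = 79796 / 1244.1 = 64.1 °C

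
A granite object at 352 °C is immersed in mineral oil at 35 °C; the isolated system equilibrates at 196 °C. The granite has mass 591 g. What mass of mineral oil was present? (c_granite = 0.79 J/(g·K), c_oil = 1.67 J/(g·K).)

m ≈ 271 g

|Q_granite| = |Q_oil|:
591×0.79×(352 − 196) = m×1.67×(196 − 35)
268.87 m = 72835  ⇒  m ≈ 270.9 g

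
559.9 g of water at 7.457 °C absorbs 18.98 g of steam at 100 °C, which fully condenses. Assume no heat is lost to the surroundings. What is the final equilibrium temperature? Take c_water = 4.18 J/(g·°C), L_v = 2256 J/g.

Setting the total heat transfer to zero:
latent heat released on condensation: 18.98×2256 = 42819
  condensate cools 100→T: 18.98×4.18×(T − 100) = 79.34(T − 100)
  water warms: 559.9×4.18×(T − 7.457) = 2340.4(T − 7.457)
2419.7 T = 42819 + 7933.6 + 17452 = 68205
T ≈ 28.19 °C (< 100 °C, so full condensation is consistent).

T_f ≈ 28.2 °C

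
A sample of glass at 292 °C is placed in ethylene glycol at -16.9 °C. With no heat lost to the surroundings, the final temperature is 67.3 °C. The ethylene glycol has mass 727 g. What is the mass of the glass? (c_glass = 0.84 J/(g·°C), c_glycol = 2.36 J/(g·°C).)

m ≈ 765 g

|Q_glass| = |Q_glycol|:
m·0.84·(292 − 67.3) = 727·2.36·(67.3 − (-16.9))
188.75 m = 144464  ⇒  m ≈ 765.4 g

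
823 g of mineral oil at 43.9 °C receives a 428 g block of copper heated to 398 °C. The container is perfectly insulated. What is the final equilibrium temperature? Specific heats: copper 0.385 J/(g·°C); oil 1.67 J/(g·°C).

Heat lost by the copper equals heat gained by the oil:
428·0.385·(398 − T) = 823·1.67·(T − 43.9)
164.78(398 − T) = 1374.4(T − 43.9)
1539.2 T = 125919  ⇒  T ≈ 81.81 °C

T_f ≈ 81.8 °C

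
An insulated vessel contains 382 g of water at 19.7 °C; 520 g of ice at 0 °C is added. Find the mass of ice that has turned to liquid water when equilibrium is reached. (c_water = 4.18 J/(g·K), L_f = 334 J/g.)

Heat available from the water dropping to 0 °C: 382×4.18×19.7 = 31456 J.
To melt every bit of ice: 520×334 = 173680 J.
Since 31456 < 173680 J, not all the ice melts; equilibrium is at 0 °C.
m_melted×334 = 31456  ⇒  m_melted ≈ 94.18 g.

m_melted ≈ 94.2 g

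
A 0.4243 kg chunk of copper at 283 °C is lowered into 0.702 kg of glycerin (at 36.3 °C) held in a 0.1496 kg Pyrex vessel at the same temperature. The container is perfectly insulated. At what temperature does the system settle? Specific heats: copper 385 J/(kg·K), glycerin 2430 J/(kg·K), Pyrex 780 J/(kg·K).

T_f ≈ 56.6 °C

T_f is the heat-capacity-weighted average of the initial temperatures:
T_f = (163.36×283 + 1705.9×36.3 + 116.69×36.3) / (163.36 + 1705.9 + 116.69)
    = 112388 / 1985.9 ≈ 56.59 °C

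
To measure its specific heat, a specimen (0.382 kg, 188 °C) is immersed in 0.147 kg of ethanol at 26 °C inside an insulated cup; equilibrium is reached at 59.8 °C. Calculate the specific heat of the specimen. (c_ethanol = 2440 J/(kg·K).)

c ≈ 248 J/(kg·K)

Heat lost by the specimen = heat gained by the ethanol:
0.382·c·(188 − 59.8) = 0.147·2440·(59.8 − 26)
48.97 c = 12123  ⇒  c ≈ 247.6 J/(kg·K)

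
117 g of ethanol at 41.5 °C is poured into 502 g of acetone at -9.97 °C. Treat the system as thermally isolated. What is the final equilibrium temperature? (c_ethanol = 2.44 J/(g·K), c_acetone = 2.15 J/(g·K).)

Heat lost by the ethanol equals heat gained by the acetone:
117×2.44×(41.5 − T) = 502×2.15×(T − (-9.97))
285.48(41.5 − T) = 1079.3(T − (-9.97))
1364.8 T = 1086.8  ⇒  T ≈ 0.80 °C

T_f ≈ 0.8 °C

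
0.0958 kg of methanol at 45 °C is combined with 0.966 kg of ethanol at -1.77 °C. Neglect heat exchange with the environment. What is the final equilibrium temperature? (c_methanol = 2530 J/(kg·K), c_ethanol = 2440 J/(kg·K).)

T_f ≈ 2.6 °C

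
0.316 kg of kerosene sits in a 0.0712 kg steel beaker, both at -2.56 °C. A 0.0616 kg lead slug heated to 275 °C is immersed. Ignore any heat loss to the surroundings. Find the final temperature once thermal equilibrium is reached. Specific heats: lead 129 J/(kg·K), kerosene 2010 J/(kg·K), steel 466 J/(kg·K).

Net heat exchanged in the isolated system is zero:
0.0616×129×(T − 275) + 0.316×2010×(T − (-2.56)) + 0.0712×466×(T − (-2.56)) = 0
7.946(T − 275) + 635.16(T − (-2.56)) + 33.18(T − (-2.56)) = 0
676.29 T = 474.31
T ≈ 0.70 °C

T_f ≈ 0.7 °C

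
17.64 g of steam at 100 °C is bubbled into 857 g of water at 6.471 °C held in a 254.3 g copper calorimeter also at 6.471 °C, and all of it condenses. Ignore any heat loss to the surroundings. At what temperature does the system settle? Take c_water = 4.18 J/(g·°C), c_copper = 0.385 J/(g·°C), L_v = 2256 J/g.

Conservation of energy gives ΣQ = 0:
condense steam: −17.64·2256 = −39796
  condensed water 100 °C→T: 73.74(T − 100)
  water warms: 857·4.18·(T − 6.471) = 3582.3(T − 6.471)
  copper cup: 254.3·0.385·(T − 6.471) = 97.91(T − 6.471)
3753.9 T = 39796 + 7373.5 + 23814 = 70984
T ≈ 18.91 °C, under the boiling point, so the assumption holds.

T_f ≈ 18.9 °C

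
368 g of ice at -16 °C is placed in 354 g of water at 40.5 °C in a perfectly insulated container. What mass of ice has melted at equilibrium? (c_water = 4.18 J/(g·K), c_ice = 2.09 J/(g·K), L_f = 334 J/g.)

Heat available from the water dropping to 0 °C: 354×4.18×40.5 = 59929 J.
Warming the ice to 0 °C takes 368×2.09×16 = 12306 J, leaving 47623 J for melting.
Fully melting the ice requires m_ice L_f = 368×334 = 122912 J.
Since 47623 < 122912 J, not all the ice melts; equilibrium is at 0 °C.
m_melted×334 = 47623  ⇒  m_melted ≈ 142.6 g.

m_melted ≈ 143 g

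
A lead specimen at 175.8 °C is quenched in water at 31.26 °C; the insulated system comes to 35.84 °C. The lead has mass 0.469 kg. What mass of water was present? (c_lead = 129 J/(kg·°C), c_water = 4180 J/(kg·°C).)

Heat lost by the lead = heat gained by the water:
0.469×129×(175.8 − 35.84) = m×4180×(35.84 − 31.26)
19144 m = 8467.7  ⇒  m ≈ 0.4423 kg

m ≈ 0.442 kg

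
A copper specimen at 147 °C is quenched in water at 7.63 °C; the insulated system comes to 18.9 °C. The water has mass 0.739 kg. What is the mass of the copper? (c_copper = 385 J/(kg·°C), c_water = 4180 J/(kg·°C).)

Let T be the final temperature. ΣQ_i = 0:
m·385·(18.9 − 147) + 0.739·4180·(18.9 − 7.63) = 0
-49318 m = -34813
m = -34813/-49318 ≈ 0.7059 kg

m ≈ 0.706 kg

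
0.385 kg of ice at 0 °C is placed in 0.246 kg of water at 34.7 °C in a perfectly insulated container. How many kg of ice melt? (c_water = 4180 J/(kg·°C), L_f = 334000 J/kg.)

Cooling the water to 0 °C releases 0.246·4180·34.7 = 35681 J.
Fully melting the ice requires m_ice L_f = 0.385·334000 = 128590 J.
That's not enough to melt it all — equilibrium is at 0 °C with ice remaining.
Mass melted = 35681/334000 ≈ 0.1068 kg.

m_melted ≈ 0.107 kg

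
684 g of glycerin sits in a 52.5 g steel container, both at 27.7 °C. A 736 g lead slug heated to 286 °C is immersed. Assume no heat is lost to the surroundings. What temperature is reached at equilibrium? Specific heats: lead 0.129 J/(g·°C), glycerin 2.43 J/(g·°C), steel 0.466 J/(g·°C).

T_f = Σ m_i c_i T_i / Σ m_i c_i:
T_f = (94.94·286 + 1662.1·27.7 + 24.46·27.7) / (94.94 + 1662.1 + 24.46)
    = 73872 / 1781.5 ≈ 41.47 °C

T_f ≈ 41.5 °C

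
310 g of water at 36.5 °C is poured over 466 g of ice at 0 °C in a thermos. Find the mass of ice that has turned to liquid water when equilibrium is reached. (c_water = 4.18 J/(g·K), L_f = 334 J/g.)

m_melted ≈ 142 g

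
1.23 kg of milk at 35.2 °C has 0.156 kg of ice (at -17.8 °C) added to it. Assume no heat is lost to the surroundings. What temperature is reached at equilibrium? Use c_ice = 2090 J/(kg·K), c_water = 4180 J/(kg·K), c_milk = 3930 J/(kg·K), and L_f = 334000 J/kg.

T_f ≈ 20.5 °C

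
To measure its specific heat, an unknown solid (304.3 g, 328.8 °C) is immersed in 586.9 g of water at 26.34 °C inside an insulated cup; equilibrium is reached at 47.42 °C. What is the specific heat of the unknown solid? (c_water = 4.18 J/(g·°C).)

c ≈ 0.604 J/(g·°C)

m_s c (T_s − T_f) = m_water c_water (T_f − T_0):
304.3×c×(328.8 − 47.42) = 586.9×4.18×(47.42 − 26.34)
85624 c = 51714  ⇒  c ≈ 0.604 J/(g·°C)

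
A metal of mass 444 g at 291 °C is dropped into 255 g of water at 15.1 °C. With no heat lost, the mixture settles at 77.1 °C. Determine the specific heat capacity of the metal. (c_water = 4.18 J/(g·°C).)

c ≈ 0.696 J/(g·°C)

Heat gained plus heat lost sum to zero:
444·c·(77.1 − 291) + 255·4.18·(77.1 − 15.1) = 0
-94972 c = -66086
c = -66086/-94972 ≈ 0.6958 J/(g·°C)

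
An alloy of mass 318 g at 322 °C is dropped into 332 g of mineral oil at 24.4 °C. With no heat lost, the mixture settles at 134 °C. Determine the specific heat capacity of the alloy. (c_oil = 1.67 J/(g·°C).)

Heat lost by the alloy = heat gained by the oil:
318×c×(322 − 134) = 332×1.67×(134 − 24.4)
59784 c = 60767  ⇒  c ≈ 1.016 J/(g·°C)

c ≈ 1.02 J/(g·°C)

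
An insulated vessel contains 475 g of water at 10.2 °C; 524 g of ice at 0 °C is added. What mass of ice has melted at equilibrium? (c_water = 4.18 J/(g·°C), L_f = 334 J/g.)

m_melted ≈ 60.6 g

Cooling the water to 0 °C releases 475×4.18×10.2 = 20252 J.
To melt every bit of ice: 524×334 = 175016 J.
Since 20252 < 175016 J, not all the ice melts; equilibrium is at 0 °C.
m_melt = 20252 / L_f = 60.64 g.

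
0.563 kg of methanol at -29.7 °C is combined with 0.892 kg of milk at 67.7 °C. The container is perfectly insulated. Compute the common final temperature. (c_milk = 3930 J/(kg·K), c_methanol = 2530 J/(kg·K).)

T_f ≈ 39.6 °C

|Q_milk| = |Q_methanol|:
0.892*3930*(67.7 − T) = 0.563*2530*(T − (-29.7))
3505.6(67.7 − T) = 1424.4(T − (-29.7))
4929.9 T = 195022  ⇒  T ≈ 39.56 °C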